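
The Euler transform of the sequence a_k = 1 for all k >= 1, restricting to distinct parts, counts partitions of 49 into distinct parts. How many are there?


Partitions of 49 into distinct parts can be computed via generating function.
Product (1+x)(1+x^2)(1+x^3)...
The coefficient of x^49 = 3264

3264


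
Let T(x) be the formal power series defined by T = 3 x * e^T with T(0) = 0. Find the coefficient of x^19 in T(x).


Apply the Lagrange inversion formula: if T = 3 x * phi(T) with phi(t) = e^t, then
[x^n] T = 3^n * (1/n) [t^(n-1)] phi(t)^n = 3^n * (1/n) [t^(n-1)] e^(n t) = 3^n * (1/n) * n^(n-1) / (n-1)! = 3^n * n^(n-1) / n!.
When c = 1 this is the Cayley count of rooted labeled trees on n vertices, divided by n!.
For n = 19: 3^19 * 19^18 / 19! = 1162261467 * 104127350297911241532841/121645100408832000 = 970834090696004352832536033/975822848000.

970834090696004352832536033/975822848000


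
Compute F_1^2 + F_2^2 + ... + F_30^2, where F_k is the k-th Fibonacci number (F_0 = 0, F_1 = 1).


There is a standard identity sum_{k=0}^{N} F_k^2 = F_N * F_{N+1} (proved inductively from the telescoping relation F_k^2 = F_k F_{k+1} - F_{k-1} F_k). Then
sum_{k=1}^{30} F_k^2 = F_30 F_31 - F_0 F_1.
Computing: F_30 = 832040, F_31 = 1346269, F_0 = 0, F_1 = 1.
Sum = 832040 * 1346269 - 0 * 1 = 1120149658760.

1120149658760


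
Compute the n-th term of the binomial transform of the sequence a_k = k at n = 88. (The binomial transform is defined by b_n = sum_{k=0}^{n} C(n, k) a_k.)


With a_k = k, b_n = sum_{k=0}^{n} C(n, k) k. Using k * C(n, k) = n * C(n-1, k-1) gives b_n = n * sum_{k>=1} C(n-1, k-1) = n * 2^(n-1).
For n = 88: 88 * 2^87 = 88 * 154742504910672534362390528 = 13617340432139183023890366464.

13617340432139183023890366464


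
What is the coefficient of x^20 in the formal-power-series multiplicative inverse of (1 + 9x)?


The inverse is 1/(1 + 9x). Apply the geometric identity 1/(1 - y) = sum_{k>=0} y^k with y = -9x:
1/(1 + 9x) = sum_{k>=0} (-9)^k x^k.
So the coefficient of x^20 is (-9)^20 = 12157665459056928801.

12157665459056928801


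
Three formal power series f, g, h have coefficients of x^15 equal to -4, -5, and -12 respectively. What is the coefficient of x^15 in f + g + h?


Series addition is componentwise:
-4 + -5 + -12
= -21

-21


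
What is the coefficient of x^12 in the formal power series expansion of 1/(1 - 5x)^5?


The general identity 1/(1 - c x)^r = sum_{k>=0} c^k C(k + r - 1, r - 1) x^k follows by substituting y = c x into 1/(1 - y)^r = sum_{k>=0} C(k + r - 1, r - 1) y^k.
For c = 5, r = 5, k = 12:
5^12 * C(16, 4) = 244140625 * 1820 = 444335937500.

444335937500


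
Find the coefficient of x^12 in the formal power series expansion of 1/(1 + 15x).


Write 1/(1 + c x) = 1/(1 - (-c) x) and apply the geometric-series identity
1/(1 - y) = sum_{k>=0} y^k to get 1/(1 + c x) = sum_{k>=0} (-c)^k x^k.
So the coefficient of x^k is (-c)^k = (-1)^k * c^k.
Here c = 15 and k = 12:
(-15)^12 = 1 * 129746337890625 = 129746337890625

129746337890625


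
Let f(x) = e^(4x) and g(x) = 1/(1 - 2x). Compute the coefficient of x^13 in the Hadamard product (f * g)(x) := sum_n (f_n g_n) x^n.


Expanding: f_k = 4^k/k! (from e^(4x)) and g_k = 2^k (from 1/(1 - 2x)). So the Hadamard coefficient (f * g)_k = 4^k 2^k / k! = (8)^k / k!.
For k = 13: 8^13/13! = 549755813888/6227020800 = 536870912/6081075.

536870912/6081075


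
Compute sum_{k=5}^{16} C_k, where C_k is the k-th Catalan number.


C_5 through C_16: 42, 132, 429, 1430, 4862, 16796, 58786, 208012, 742900, 2674440, 9694845, 35357670
Sum = 42 + 132 + 429 + 1430 + 4862 + 16796 + 58786 + 208012 + 742900 + 2674440 + 9694845 + 35357670
= 48760344

48760344


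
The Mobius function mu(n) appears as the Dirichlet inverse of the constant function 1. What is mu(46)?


46 = 2 * 23 (all distinct primes).
mu(46) = (-1)^2 = 1

1


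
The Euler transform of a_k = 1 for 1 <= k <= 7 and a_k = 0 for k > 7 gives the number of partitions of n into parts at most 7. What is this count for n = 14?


Partitions of 14 into parts at most 7:
Using generating function (1-x)^(-1)(1-x^2)^(-1)...(1-x^7)^(-1),
the coefficient of x^14 = 105

105


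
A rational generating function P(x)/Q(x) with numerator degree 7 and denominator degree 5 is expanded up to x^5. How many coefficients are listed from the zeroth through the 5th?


Expanding up to x^5 gives the coefficients for x^0, x^1, ..., x^5.
That is 5 + 1 = 6 coefficients in total.

6


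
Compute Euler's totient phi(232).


phi(n) counts integers in [1, n] coprime to n. Using the multiplicative formula phi(n) = n * prod_{p | n} (1 - 1/p):
232 = 2^3 * 29, so
phi(232) = 232 * (1 - 1/2) * (1 - 1/29) = 112.

112


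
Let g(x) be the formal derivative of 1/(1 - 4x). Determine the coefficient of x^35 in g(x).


Differentiate termwise: d/dx sum_{k>=0} 4^k x^k = sum_{k>=1} k 4^k x^(k-1) = sum_{j>=0} (j+1) 4^(j+1) x^j.
Equivalently, d/dx [1/(1 - 4x)] = 4/(1 - 4x)^2.
For j = 35: 36 * 4^36 = 36 * 4722366482869645213696 = 170005193383307227693056.

170005193383307227693056


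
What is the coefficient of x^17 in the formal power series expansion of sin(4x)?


The Maclaurin series is sin(t) = sum_{k>=0} (-1)^k t^(2k+1) / (2k+1)!, so substituting t = 4x, only odd powers of x are nonzero, with coefficient of x^(2k+1) equal to (-1)^k 4^(2k+1) / (2k+1)!.
Write 17 = 2*8 + 1, giving the coefficient (-1)^8 * 4^17 / 17! = 17179869184/355687428096000 = 524288/10854718875.

524288/10854718875


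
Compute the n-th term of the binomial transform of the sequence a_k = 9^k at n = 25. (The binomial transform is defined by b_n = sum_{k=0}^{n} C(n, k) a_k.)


With a_k = 9^k, b_n = sum_{k=0}^{n} C(n, k) 9^k = (1 + 9)^n by the binomial theorem.
For n = 25: (1 + 9)^25 = 10^25 = 10000000000000000000000000.

10000000000000000000000000


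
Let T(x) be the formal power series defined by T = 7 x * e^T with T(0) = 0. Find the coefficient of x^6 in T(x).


Apply the Lagrange inversion formula: if T = 7 x * phi(T) with phi(t) = e^t, then
[x^n] T = 7^n * (1/n) [t^(n-1)] phi(t)^n = 7^n * (1/n) [t^(n-1)] e^(n t) = 7^n * (1/n) * n^(n-1) / (n-1)! = 7^n * n^(n-1) / n!.
When c = 1 this is the Cayley count of rooted labeled trees on n vertices, divided by n!.
For n = 6: 7^6 * 6^5 / 6! = 117649 * 7776/720 = 6353046/5.

6353046/5


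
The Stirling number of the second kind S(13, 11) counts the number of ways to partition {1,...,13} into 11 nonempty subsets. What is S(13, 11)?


Using the explicit formula S(n,k) = (1/k!) sum_{j=0}^{k} (-1)^(k-j) C(k,j) j^n:
S(13, 11) = 2431
Equivalently, S(n,k) is n! times the coefficient of x^n in the EGF (e^x - 1)^k / k!.

2431


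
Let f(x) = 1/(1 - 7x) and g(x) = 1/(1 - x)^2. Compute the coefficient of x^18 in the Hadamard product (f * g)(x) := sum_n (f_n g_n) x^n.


f has coefficients f_k = 7^k. For g = 1/(1 - x)^2 the coefficient is g_k = C(k + 1, 1) = k + 1. The Hadamard coefficient is (f * g)_k = 7^k * (k + 1).
For k = 18: 7^18 * 19 = 1628413597910449 * 19 = 30939858360298531.

30939858360298531


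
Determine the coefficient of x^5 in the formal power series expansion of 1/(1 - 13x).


The geometric series identity gives 1/(1 - c x) = sum_{k>=0} c^k x^k, so the coefficient of x^k is c^k.
Here c = 13 and k = 5.
Computing: 13^5 = 371293

371293


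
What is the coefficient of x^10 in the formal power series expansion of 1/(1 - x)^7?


The expansion 1/(1 - x)^r = sum_{k>=0} C(k + r - 1, r - 1) x^k follows from the multiset / negative-binomial theorem (or from repeated differentiation of the geometric series).
For r = 7 and k = 10:
C(16, 6) = 20922789888000 / (720 * 3628800) = 8008.

8008


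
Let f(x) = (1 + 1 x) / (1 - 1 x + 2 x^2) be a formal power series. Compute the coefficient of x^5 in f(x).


Write f(x) = sum_{k>=0} a_k x^k. Multiplying both sides by 1 - 1 x + 2 x^2 gives
(1 - 1 x + 2 x^2) sum_{k>=0} a_k x^k = 1 + 1 x.
Matching coefficients:
 x^0: a_0 = 1
 x^1: a_1 - 1 a_0 = 1  =>  a_1 = 1*1 + 1 = 2
 x^k (k >= 2): a_k = 1 a_{k-1} - 2 a_{k-2}.
Iterating: a_2 = 0, a_3 = -4, a_4 = -4, a_5 = 4.
So the coefficient of x^5 is 4.

4


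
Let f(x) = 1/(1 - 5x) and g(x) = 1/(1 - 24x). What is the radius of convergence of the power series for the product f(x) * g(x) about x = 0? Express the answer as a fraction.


The radius of 1/(1 - 5x) is 1/5 (nearest singularity at x = 1/5), and the radius of 1/(1 - 24x) is 1/24.
The product f(x)*g(x) = 1/((1 - 5x)(1 - 24x)) has singularities at both 1/5 and 1/24, so its radius of convergence is the distance to the nearest one:
min(1/5, 1/24) = 1/24.

1/24


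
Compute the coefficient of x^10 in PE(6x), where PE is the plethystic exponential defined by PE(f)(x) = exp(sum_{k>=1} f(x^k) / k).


With f(x) = 6x, the exponent is sum_{k>=1} 6 x^k / k = 6 * (-ln(1 - x)). Exponentiating:
PE(6x) = exp(-6 ln(1 - x)) = 1/(1 - x)^6.
By the negative binomial expansion, [x^n] 1/(1 - x)^6 = C(n + 5, 5).
For n = 10: C(15, 5) = 3003.

3003


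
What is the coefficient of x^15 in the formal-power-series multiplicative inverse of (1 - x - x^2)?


Let the inverse be f(x) = sum_{k>=0} a_k x^k. From f(x) * (1 - x - x^2) = 1 and matching coefficients:
 x^0: a_0 = 1.
 x^1: a_1 - a_0 = 0, so a_1 = 1.
 x^k (k >= 2): a_k - a_{k-1} - a_{k-2} = 0, i.e. a_k = a_{k-1} + a_{k-2}.
This is the Fibonacci-type recurrence shifted so that a_0 = a_1 = 1.
Iterating: a_0=1, a_1=1, a_2=2, a_3=3, a_4=5, a_5=8, a_6=13, a_7=21, a_8=34, a_9=55, ...
a_15 = 987.

987


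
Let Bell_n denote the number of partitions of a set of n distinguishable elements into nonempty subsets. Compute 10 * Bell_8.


Bell_8 can be computed from the Bell triangle or from Dobinski's identity Bell_n = (1/e) * sum_{k>=0} k^n / k!.
Computing Bell_8 = 4140.
Then 10 * 4140 = 41400.

41400


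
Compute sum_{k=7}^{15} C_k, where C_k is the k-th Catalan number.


C_7 through C_15: 429, 1430, 4862, 16796, 58786, 208012, 742900, 2674440, 9694845
Sum = 429 + 1430 + 4862 + 16796 + 58786 + 208012 + 742900 + 2674440 + 9694845
= 13402500

13402500


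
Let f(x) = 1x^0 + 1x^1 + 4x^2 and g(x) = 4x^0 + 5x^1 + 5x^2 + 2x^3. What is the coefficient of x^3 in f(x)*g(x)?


Cauchy product at x^3:
1*2 + 1*5 + 4*5
= 27

27


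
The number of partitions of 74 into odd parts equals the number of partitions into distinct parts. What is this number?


Computing partitions of 74 into odd parts (1, 3, 5, ...):
Using the generating function prod_{k>=0} 1/(1-x^(2k+1)),
the count is 44046

44046


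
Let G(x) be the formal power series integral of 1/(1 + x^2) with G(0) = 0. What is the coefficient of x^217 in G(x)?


1/(1 + x^2) = sum_{j>=0} (-1)^j x^(2j). Integrating termwise with G(0) = 0:
G(x) = sum_{j>=0} (-1)^j x^(2j+1) / (2j+1) = arctan(x).
Only odd powers are nonzero. For x^217 write 217 = 2*108 + 1, giving
(-1)^108 / 217 = 1/217 = 1/217.

1/217


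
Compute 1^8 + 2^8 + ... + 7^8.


This power sum has a closed form given by Faulhaber's formula
sum_{k=1}^{m} k^p = (1 / (p + 1)) * sum_{j=0}^{p} C(p + 1, j) B_j m^(p + 1 - j),
but for small m direct computation is fastest:
1 + 256 + 6561 + 65536 + 390625 + 1679616 + 5764801 = 7907396.

7907396


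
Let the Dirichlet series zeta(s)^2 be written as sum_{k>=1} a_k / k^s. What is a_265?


The Dirichlet convolution of the constant function 1 with itself gives (1 * 1)(k) = sum_{d | k} 1 = d(k), the number of positive divisors of k.
Since zeta(s) = sum_{k>=1} 1/k^s, we have zeta(s)^2 = sum_{k>=1} d(k)/k^s, so a_k = d(k).
For k = 265: the divisors are 1, 5, 53, 265.
Count = 4.

4


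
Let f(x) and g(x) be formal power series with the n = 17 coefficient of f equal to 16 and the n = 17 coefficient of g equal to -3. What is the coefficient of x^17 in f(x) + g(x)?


Addition of formal power series is termwise.
The coefficient of x^17 in f + g = 16 + -3
= 13

13


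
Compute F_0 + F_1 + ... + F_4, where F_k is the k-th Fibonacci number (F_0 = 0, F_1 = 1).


Use the identity sum_{k=0}^{N} F_k = F_{N+2} - 1 (which follows from F_{k+2} - F_{k+1} = F_k). Then
sum_{k=0}^{4} F_k = (F_{6} - 1) - (F_{1} - 1) = F_{6} - F_{1}.
Computing: F_{6} = 8, F_{1} = 1, so
Sum = 8 - 1 = 7.

7


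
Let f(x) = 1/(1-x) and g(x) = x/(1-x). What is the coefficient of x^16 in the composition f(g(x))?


First simplify the composition: f(g(x)) = 1/(1 - x/(1-x)) = (1-x)/((1-x) - x) = (1-x)/(1-2x).
Now extract the coefficient. Write (1-x)/(1-2x) = 1/(1-2x) - x/(1-2x).
The coefficient of x^n in 1/(1-2x) is 2^n, and in x/(1-2x) is 2^(n-1) (for n >= 1).
So the coefficient of x^16 is 2^16 - 2^15 = 65536 - 32768 = 32768.

32768


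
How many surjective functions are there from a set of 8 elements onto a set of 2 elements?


By inclusion-exclusion on which target elements are missed, the number of surjections from an n-set onto a k-set is
surj(n, k) = sum_{j=0}^{k} (-1)^j C(k, j) (k - j)^n.
Equivalently surj(n, k) = k! * S(n, k), where S(n, k) is the Stirling number of the second kind.
For n = 8, k = 2:
S(8, 2) = 127, so
surj = 2! * 127 = 2 * 127 = 254.

254


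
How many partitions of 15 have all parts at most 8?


Using the generating function (1-x)^(-1)(1-x^2)^(-1)...(1-x^8)^(-1),
the coefficient of x^15 counts these restricted partitions.
Result = 146

146


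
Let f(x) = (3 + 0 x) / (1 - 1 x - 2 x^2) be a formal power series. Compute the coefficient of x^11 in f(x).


Write f(x) = sum_{k>=0} a_k x^k. Multiplying both sides by 1 - 1 x - 2 x^2 gives
(1 - 1 x - 2 x^2) sum_{k>=0} a_k x^k = 3 + 0 x.
Matching coefficients:
 x^0: a_0 = 3
 x^1: a_1 - 1 a_0 = 0  =>  a_1 = 1*3 + 0 = 3
 x^k (k >= 2): a_k = 1 a_{k-1} + 2 a_{k-2}.
Iterating: a_2 = 9, a_3 = 15, a_4 = 33, a_5 = 63, a_6 = 129, a_7 = 255, a_8 = 513, a_9 = 1023, a_10 = 2049, a_11 = 4095.
So the coefficient of x^11 is 4095.

4095


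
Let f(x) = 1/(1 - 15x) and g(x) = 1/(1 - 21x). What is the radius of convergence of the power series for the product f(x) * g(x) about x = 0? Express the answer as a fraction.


The radius of 1/(1 - 15x) is 1/15 (nearest singularity at x = 1/15), and the radius of 1/(1 - 21x) is 1/21.
The product f(x)*g(x) = 1/((1 - 15x)(1 - 21x)) has singularities at both 1/15 and 1/21, so its radius of convergence is the distance to the nearest one:
min(1/15, 1/21) = 1/21.

1/21


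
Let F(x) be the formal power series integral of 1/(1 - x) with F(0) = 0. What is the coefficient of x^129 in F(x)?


1/(1 - x) = sum_{k>=0} x^k. Integrating termwise and using F(0) = 0 gives
F(x) = sum_{k>=0} x^(k+1) / (k+1) = sum_{m>=1} x^m / m = -ln(1 - x).
So the coefficient of x^129 is 1/129 = 1/129.

1/129


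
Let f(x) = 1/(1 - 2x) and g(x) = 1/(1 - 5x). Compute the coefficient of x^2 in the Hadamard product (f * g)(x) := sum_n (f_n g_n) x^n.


f has coefficients f_k = 2^k and g has coefficients g_k = 5^k, so the Hadamard product has coefficient (f*g)_k = 2^k * 5^k = 10^k.
For k = 2: 10^2 = 100.

100


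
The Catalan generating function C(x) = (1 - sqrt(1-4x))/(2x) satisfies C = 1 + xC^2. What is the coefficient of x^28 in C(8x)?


Substituting x -> 8x scales the n-th coefficient by 8^n, so [x^28] C(8x) = 8^28 * C_28.
C_28 = C(2*28, 28)/(29) = 7648690600760440/29 = 263747951750360.
So 8^28 * 263747951750360 = 19342813113834066795298816 * 263747951750360 = 5101627339863738119353729513246435573760.

5101627339863738119353729513246435573760


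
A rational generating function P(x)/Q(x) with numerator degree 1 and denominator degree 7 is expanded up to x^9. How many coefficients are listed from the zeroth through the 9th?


Expanding up to x^9 gives the coefficients for x^0, x^1, ..., x^9.
That is 9 + 1 = 10 coefficients in total.

10


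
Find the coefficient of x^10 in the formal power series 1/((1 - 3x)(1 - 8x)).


By partial fractions or Cauchy convolution:
The coefficient equals sum_{k=0}^{10} 3^k * 8^(10-k).
= 1717951489

1717951489


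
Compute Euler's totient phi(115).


phi(n) counts integers in [1, n] coprime to n. Using the multiplicative formula phi(n) = n * prod_{p | n} (1 - 1/p):
115 = 5 * 23, so
phi(115) = 115 * (1 - 1/5) * (1 - 1/23) = 88.

88


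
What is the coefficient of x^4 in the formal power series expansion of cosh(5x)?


The Maclaurin series is cosh(t) = sum_{m>=0} t^(2m) / (2m)!, so substituting t = 5x, only even powers of x are nonzero, with coefficient of x^(2m) equal to 5^(2m) / (2m)!.
For x^4 the coefficient is 5^4/4! = 625/24 = 625/24.

625/24


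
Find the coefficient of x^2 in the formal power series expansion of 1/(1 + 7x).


Write 1/(1 + c x) = 1/(1 - (-c) x) and apply the geometric-series identity
1/(1 - y) = sum_{k>=0} y^k to get 1/(1 + c x) = sum_{k>=0} (-c)^k x^k.
So the coefficient of x^k is (-c)^k = (-1)^k * c^k.
Here c = 7 and k = 2:
(-7)^2 = 1 * 49 = 49

49


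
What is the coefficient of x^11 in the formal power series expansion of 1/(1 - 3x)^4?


The general identity 1/(1 - c x)^r = sum_{k>=0} c^k C(k + r - 1, r - 1) x^k follows by substituting y = c x into 1/(1 - y)^r = sum_{k>=0} C(k + r - 1, r - 1) y^k.
For c = 3, r = 4, k = 11:
3^11 * C(14, 3) = 177147 * 364 = 64481508.

64481508


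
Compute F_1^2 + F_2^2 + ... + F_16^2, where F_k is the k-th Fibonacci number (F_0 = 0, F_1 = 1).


There is a standard identity sum_{k=0}^{N} F_k^2 = F_N * F_{N+1} (proved inductively from the telescoping relation F_k^2 = F_k F_{k+1} - F_{k-1} F_k). Then
sum_{k=1}^{16} F_k^2 = F_16 F_17 - F_0 F_1.
Computing: F_16 = 987, F_17 = 1597, F_0 = 0, F_1 = 1.
Sum = 987 * 1597 - 0 * 1 = 1576239.

1576239


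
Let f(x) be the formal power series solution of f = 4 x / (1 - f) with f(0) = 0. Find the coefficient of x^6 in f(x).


Apply Lagrange inversion: f = 4 x * phi(f) with phi(t) = 1/(1 - t), so
[x^n] f = 4^n * (1/n) [t^(n-1)] phi(t)^n = 4^n * (1/n) [t^(n-1)] (1 - t)^(-n) = 4^n * (1/n) C(2n - 2, n - 1) = 4^n * C_{n-1}.
For n = 6: C_5 = C(10, 5) / 6 = 252/6 = 42.
With the 4^6 = 4096 factor, the coefficient is 4096 * 42 = 172032.

172032


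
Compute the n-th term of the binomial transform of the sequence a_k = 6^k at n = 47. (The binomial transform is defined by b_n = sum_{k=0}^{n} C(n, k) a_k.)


With a_k = 6^k, b_n = sum_{k=0}^{n} C(n, k) 6^k = (1 + 6)^n by the binomial theorem.
For n = 47: (1 + 6)^47 = 7^47 = 5243338316756303634461458718861951455543.

5243338316756303634461458718861951455543


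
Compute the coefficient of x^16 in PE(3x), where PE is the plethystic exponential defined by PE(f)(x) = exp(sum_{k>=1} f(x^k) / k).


With f(x) = 3x, the exponent is sum_{k>=1} 3 x^k / k = 3 * (-ln(1 - x)). Exponentiating:
PE(3x) = exp(-3 ln(1 - x)) = 1/(1 - x)^3.
By the negative binomial expansion, [x^n] 1/(1 - x)^3 = C(n + 2, 2).
For n = 16: C(18, 2) = 153.

153


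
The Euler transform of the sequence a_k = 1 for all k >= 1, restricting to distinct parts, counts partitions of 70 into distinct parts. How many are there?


Partitions of 70 into distinct parts can be computed via generating function.
Product (1+x)(1+x^2)(1+x^3)...
The coefficient of x^70 = 29927

29927


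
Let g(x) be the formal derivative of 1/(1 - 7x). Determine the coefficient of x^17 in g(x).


Differentiate termwise: d/dx sum_{k>=0} 7^k x^k = sum_{k>=1} k 7^k x^(k-1) = sum_{j>=0} (j+1) 7^(j+1) x^j.
Equivalently, d/dx [1/(1 - 7x)] = 7/(1 - 7x)^2.
For j = 17: 18 * 7^18 = 18 * 1628413597910449 = 29311444762388082.

29311444762388082


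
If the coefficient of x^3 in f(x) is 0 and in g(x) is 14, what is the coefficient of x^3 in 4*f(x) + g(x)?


Scalar multiplication scales coefficients: 4 * 0 = 0.
Then add the g coefficient: 0 + 14
= 14

14


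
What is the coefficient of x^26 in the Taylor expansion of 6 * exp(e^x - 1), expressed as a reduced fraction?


exp(e^x - 1) = sum_{k>=0} Bell_k x^k / k!, where Bell_k is the k-th Bell number.
So the coefficient of x^26 is 6 * Bell_26 / 26!.
Computing: Bell_26 = 49631246523618756274 and 26! = 403291461126605635584000000, giving
6 * 49631246523618756274/403291461126605635584000000 = 1459742544812316361/1976918927091204096000000.

1459742544812316361/1976918927091204096000000


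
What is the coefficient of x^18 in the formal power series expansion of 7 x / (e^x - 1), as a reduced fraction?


The exponential generating function for Bernoulli numbers is
x / (e^x - 1) = sum_{k>=0} B_k x^k / k!.
So the coefficient of x^18 in 7 x / (e^x - 1) is 7 B_18 / 18!.
Computing: B_18 = 43867/798, 18! = 6402373705728000, giving
7 * 43867/798 / 6402373705728000 = 43867/729870602452992000.

43867/729870602452992000


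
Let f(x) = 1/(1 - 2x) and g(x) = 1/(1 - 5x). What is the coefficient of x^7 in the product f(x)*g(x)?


The coefficient of x^n in f*g is the Cauchy product: sum_{k=0}^{n} a^k * b^(n-k).
With a=2, b=5, n=7:
sum_{k=0}^{7} 2^k * 5^(7-k)
= 130123

130123


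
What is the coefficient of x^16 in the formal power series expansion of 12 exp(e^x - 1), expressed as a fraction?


exp(e^x - 1) is the exponential generating function for the Bell numbers Bell_k: exp(e^x - 1) = sum_{k>=0} Bell_k x^k / k!.
So the coefficient of x^16 in 12 exp(e^x - 1) is 12 Bell_16 / 16!.
Computing: Bell_16 = 10480142147 and 16! = 20922789888000, giving
12 * 10480142147/20922789888000 = 10480142147/1743565824000.

10480142147/1743565824000


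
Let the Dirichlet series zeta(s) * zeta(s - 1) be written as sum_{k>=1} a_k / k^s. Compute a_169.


Convolution gives a_k = sum_{d | k} d * 1 = sum_{d | k} d = sigma(k), the sum of positive divisors of k.
For k = 169, the divisors are 1, 13, 169, so
sigma(169) = 1 + 13 + 169 = 183.

183


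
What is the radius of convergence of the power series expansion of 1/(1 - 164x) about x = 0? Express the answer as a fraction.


Expanding 1/(1 - 164x) = sum_{k>=0} 164^k x^k, the series converges when |164x| < 1, i.e., |x| < 1/164.
So the radius of convergence is 1/164 = 1/164.

1/164


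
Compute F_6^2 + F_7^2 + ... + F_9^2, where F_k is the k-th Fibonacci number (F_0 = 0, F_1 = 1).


There is a standard identity sum_{k=0}^{N} F_k^2 = F_N * F_{N+1} (proved inductively from the telescoping relation F_k^2 = F_k F_{k+1} - F_{k-1} F_k). Then
sum_{k=6}^{9} F_k^2 = F_9 F_10 - F_5 F_6.
Computing: F_9 = 34, F_10 = 55, F_5 = 5, F_6 = 8.
Sum = 34 * 55 - 5 * 8 = 1830.

1830


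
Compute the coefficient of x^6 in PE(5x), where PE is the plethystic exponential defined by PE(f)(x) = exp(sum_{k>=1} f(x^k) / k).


With f(x) = 5x, the exponent is sum_{k>=1} 5 x^k / k = 5 * (-ln(1 - x)). Exponentiating:
PE(5x) = exp(-5 ln(1 - x)) = 1/(1 - x)^5.
By the negative binomial expansion, [x^n] 1/(1 - x)^5 = C(n + 4, 4).
For n = 6: C(10, 4) = 210.

210


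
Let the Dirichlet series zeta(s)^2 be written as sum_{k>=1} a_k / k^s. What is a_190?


The Dirichlet convolution of the constant function 1 with itself gives (1 * 1)(k) = sum_{d | k} 1 = d(k), the number of positive divisors of k.
Since zeta(s) = sum_{k>=1} 1/k^s, we have zeta(s)^2 = sum_{k>=1} d(k)/k^s, so a_k = d(k).
For k = 190: the divisors are 1, 2, 5, 10, 19, 38, 95, 190.
Count = 8.

8


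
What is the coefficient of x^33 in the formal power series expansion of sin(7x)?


The Maclaurin series is sin(t) = sum_{k>=0} (-1)^k t^(2k+1) / (2k+1)!, so substituting t = 7x, only odd powers of x are nonzero, with coefficient of x^(2k+1) equal to (-1)^k 7^(2k+1) / (2k+1)!.
Write 33 = 2*16 + 1, giving the coefficient (-1)^16 * 7^33 / 33! = 7730993719707444524137094407/8683317618811886495518194401280000000 = 3219905755813179726837607/3616542115290248436284129280000000.

3219905755813179726837607/3616542115290248436284129280000000


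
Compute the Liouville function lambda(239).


The Liouville function is lambda(k) = (-1)^Omega(k), where Omega(k) counts the prime factors of k with multiplicity.
Factoring: 239 = 239, so Omega(239) = 1.
lambda(239) = (-1)^1 = -1.

-1


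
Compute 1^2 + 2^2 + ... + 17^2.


This power sum has a closed form given by Faulhaber's formula
sum_{k=1}^{m} k^p = (1 / (p + 1)) * sum_{j=0}^{p} C(p + 1, j) B_j m^(p + 1 - j),
but for small m direct computation is fastest:
1 + 4 + 9 + 16 + 25 + 36 + 49 + 64 + 81 + 100 + 121 + 144 + 169 + 196 + 225 + 256 + 289 = 1785.

1785


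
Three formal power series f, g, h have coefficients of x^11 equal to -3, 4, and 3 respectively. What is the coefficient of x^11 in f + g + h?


Series addition is componentwise:
-3 + 4 + 3
= 4

4


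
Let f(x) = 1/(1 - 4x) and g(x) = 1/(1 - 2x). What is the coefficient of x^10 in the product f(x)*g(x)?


The coefficient of x^n in f*g is the Cauchy product: sum_{k=0}^{n} a^k * b^(n-k).
With a=4, b=2, n=10:
sum_{k=0}^{10} 4^k * 2^(10-k)
= 2096128

2096128


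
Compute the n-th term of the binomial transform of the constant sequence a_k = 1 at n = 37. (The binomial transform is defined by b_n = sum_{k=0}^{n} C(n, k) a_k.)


With a_k = 1 for all k, b_n = sum_{k=0}^{n} C(n, k) = 2^n by the binomial theorem.
For n = 37: 2^37 = 137438953472.

137438953472


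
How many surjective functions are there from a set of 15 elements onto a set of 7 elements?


By inclusion-exclusion on which target elements are missed, the number of surjections from an n-set onto a k-set is
surj(n, k) = sum_{j=0}^{k} (-1)^j C(k, j) (k - j)^n.
Equivalently surj(n, k) = k! * S(n, k), where S(n, k) is the Stirling number of the second kind.
For n = 15, k = 7:
S(15, 7) = 408741333, so
surj = 7! * 408741333 = 5040 * 408741333 = 2060056318320.

2060056318320


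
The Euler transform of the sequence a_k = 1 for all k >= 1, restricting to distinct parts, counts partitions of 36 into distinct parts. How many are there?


Partitions of 36 into distinct parts can be computed via generating function.
Product (1+x)(1+x^2)(1+x^3)...
The coefficient of x^36 = 668

668


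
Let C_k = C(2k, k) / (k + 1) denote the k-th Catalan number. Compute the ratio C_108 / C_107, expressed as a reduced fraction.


Using C_k = (2k)! / (k! (k+1)!), the ratio C_{k+1}/C_k simplifies to
C_{k+1}/C_k = [(2k+2)! / ((k+1)! (k+2)!)] * [k! (k+1)! / (2k)!]
 = (2k+2)(2k+1) / ((k+1)(k+2)) = 2(2k+1) / (k+2).
For k = 107: 2(2*107 + 1) / (107 + 2) = 430/109 = 430/109.

430/109


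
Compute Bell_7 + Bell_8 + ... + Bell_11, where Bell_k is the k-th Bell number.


Recall Bell_k counts set partitions of a k-set (with Bell_0 = 1 by convention).
Bell_7 through Bell_11: 877, 4140, 21147, 115975, 678570
Sum = 877 + 4140 + 21147 + 115975 + 678570 = 820709.

820709


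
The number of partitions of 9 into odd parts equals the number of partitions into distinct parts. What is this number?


Computing partitions of 9 into odd parts (1, 3, 5, ...):
Using the generating function prod_{k>=0} 1/(1-x^(2k+1)),
the count is 8

8


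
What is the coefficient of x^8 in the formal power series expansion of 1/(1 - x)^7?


The expansion 1/(1 - x)^r = sum_{k>=0} C(k + r - 1, r - 1) x^k follows from the multiset / negative-binomial theorem (or from repeated differentiation of the geometric series).
For r = 7 and k = 8:
C(14, 6) = 87178291200 / (720 * 40320) = 3003.

3003


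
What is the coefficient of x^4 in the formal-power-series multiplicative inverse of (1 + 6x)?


The inverse is 1/(1 + 6x). Apply the geometric identity 1/(1 - y) = sum_{k>=0} y^k with y = -6x:
1/(1 + 6x) = sum_{k>=0} (-6)^k x^k.
So the coefficient of x^4 is (-6)^4 = 1296.

1296


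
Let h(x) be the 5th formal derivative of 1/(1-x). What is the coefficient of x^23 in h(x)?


Differentiating 5 times: d^5/dx^5 [1/(1-x)] = 5!/(1-x)^6.
The expansion 1/(1-x)^6 = sum_{k>=0} C(k+5, 5) x^k, so the coefficient of x^n in 5!/(1-x)^6 is 5! * C(n+5, 5).
For n = 23: 120 * C(28, 5) = 120 * 98280 = 11793600

11793600


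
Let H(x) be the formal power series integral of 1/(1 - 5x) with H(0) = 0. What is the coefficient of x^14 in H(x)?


1/(1 - 5x) = sum_{k>=0} 5^k x^k. Integrating termwise with H(0) = 0:
H(x) = sum_{k>=0} 5^k x^(k+1) / (k+1) = sum_{m>=1} 5^(m-1) x^m / m.
For m = 14: 5^13/14 = 1220703125/14 = 1220703125/14.

1220703125/14


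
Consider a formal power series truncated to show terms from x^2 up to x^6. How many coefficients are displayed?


From x^2 to x^6 inclusive, the count is 6 - 2 + 1 = 5.

5


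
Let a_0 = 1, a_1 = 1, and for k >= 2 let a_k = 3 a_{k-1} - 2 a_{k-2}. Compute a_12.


Iterating the recurrence forward:
a_0 = 1
a_1 = 1
a_2 = 3*1 - 2*1 = 1
a_3 = 3*1 - 2*1 = 1
a_4 = 3*1 - 2*1 = 1
a_5 = 3*1 - 2*1 = 1
a_6 = 3*1 - 2*1 = 1
a_7 = 3*1 - 2*1 = 1
a_8 = 3*1 - 2*1 = 1
a_9 = 3*1 - 2*1 = 1
a_10 = 3*1 - 2*1 = 1
a_11 = 3*1 - 2*1 = 1
a_12 = 3*1 - 2*1 = 1
So a_12 = 1.

1


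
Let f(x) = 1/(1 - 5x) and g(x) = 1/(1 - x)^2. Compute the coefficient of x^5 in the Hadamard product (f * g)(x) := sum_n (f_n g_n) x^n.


f has coefficients f_k = 5^k. For g = 1/(1 - x)^2 the coefficient is g_k = C(k + 1, 1) = k + 1. The Hadamard coefficient is (f * g)_k = 5^k * (k + 1).
For k = 5: 5^5 * 6 = 3125 * 6 = 18750.

18750


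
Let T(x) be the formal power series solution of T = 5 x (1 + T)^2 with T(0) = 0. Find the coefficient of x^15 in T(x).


Apply the Lagrange inversion formula: if T = 5 x * phi(T) with phi(t) = (1 + t)^2, then [x^n] T = 5^n * (1/n) [t^(n-1)] phi(t)^n = 5^n * (1/n) [t^(n-1)] (1 + t)^(2n) = 5^n * (1/n) C(2n, n-1).
Using the identity C(2n, n-1) = C(2n, n) * n / (n+1), the unscaled factor equals C(2n, n) / (n+1) = C_n, the n-th Catalan number.
For n = 15: C_15 = C(30, 15) / 16 = 155117520/16 = 9694845.
With the 5^15 = 30517578125 factor, the coefficient is 30517578125 * 9694845 = 295863189697265625.

295863189697265625


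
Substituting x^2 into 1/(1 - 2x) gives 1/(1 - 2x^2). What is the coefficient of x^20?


The coefficient of x^(2m) in 1/(1 - 2x^2) is 2^m.
With n = 20 = 2*10, the coefficient is 2^10 = 1024.

1024


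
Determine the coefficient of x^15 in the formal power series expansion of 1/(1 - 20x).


The geometric series identity gives 1/(1 - c x) = sum_{k>=0} c^k x^k, so the coefficient of x^k is c^k.
Here c = 20 and k = 15.
Computing: 20^15 = 32768000000000000000

32768000000000000000


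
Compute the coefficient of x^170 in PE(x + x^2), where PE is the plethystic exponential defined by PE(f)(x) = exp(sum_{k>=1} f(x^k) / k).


With f(x) = x + x^2, the exponent is sum_{k>=1} (x^k + x^(2k)) / k = -ln(1 - x) - ln(1 - x^2). Exponentiating:
PE(x + x^2) = 1 / ((1 - x)(1 - x^2)).
This is the generating function for partitions of n into parts of size 1 or 2. The number of 2's can be any j in 0..85, and the rest are 1's, so
[x^170] = floor(170/2) + 1 = 86.

86


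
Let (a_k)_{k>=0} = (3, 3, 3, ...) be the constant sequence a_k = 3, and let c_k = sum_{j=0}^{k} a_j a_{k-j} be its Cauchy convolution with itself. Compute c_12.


Since a_j = 3 for all j >= 0, the convolution sum becomes
c_k = sum_{j=0}^{k} 3 * 3 = 9 * (k + 1).
Equivalently, the generating function of (a_k) is 3/(1 - x) and its square is 9/(1 - x)^2 = sum_{k>=0} 9(k + 1) x^k.
For k = 12: 9 * 13 = 117.

117


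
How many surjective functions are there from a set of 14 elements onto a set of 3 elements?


By inclusion-exclusion on which target elements are missed, the number of surjections from an n-set onto a k-set is
surj(n, k) = sum_{j=0}^{k} (-1)^j C(k, j) (k - j)^n.
Equivalently surj(n, k) = k! * S(n, k), where S(n, k) is the Stirling number of the second kind.
For n = 14, k = 3:
S(14, 3) = 788970, so
surj = 3! * 788970 = 6 * 788970 = 4733820.

4733820


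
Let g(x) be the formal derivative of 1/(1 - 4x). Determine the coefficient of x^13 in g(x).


Differentiate termwise: d/dx sum_{k>=0} 4^k x^k = sum_{k>=1} k 4^k x^(k-1) = sum_{j>=0} (j+1) 4^(j+1) x^j.
Equivalently, d/dx [1/(1 - 4x)] = 4/(1 - 4x)^2.
For j = 13: 14 * 4^14 = 14 * 268435456 = 3758096384.

3758096384


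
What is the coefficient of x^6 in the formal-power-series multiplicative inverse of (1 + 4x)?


The inverse is 1/(1 + 4x). Apply the geometric identity 1/(1 - y) = sum_{k>=0} y^k with y = -4x:
1/(1 + 4x) = sum_{k>=0} (-4)^k x^k.
So the coefficient of x^6 is (-4)^6 = 4096.

4096


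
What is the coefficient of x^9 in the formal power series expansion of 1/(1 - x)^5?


The expansion 1/(1 - x)^r = sum_{k>=0} C(k + r - 1, r - 1) x^k follows from the multiset / negative-binomial theorem (or from repeated differentiation of the geometric series).
For r = 5 and k = 9:
C(13, 4) = 6227020800 / (24 * 362880) = 715.

715


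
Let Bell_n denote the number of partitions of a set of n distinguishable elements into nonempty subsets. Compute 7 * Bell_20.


Bell_20 can be computed from the Bell triangle or from Dobinski's identity Bell_n = (1/e) * sum_{k>=0} k^n / k!.
Computing Bell_20 = 51724158235372.
Then 7 * 51724158235372 = 362069107647604.

362069107647604


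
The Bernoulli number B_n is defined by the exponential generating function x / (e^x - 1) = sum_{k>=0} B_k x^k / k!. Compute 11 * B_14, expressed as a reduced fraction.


Bernoulli numbers can also be computed recursively via B_0 = 1 and sum_{j=0}^{m} C(m+1, j) B_j = 0 for m >= 1. Odd-index Bernoulli numbers vanish for k >= 3.
Computing B_14 = 7/6, so 11 * B_14 = 11 * 7/6 = 77/6.

77/6


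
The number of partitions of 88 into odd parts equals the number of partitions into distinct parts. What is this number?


Computing partitions of 88 into odd parts (1, 3, 5, ...):
Using the generating function prod_{k>=0} 1/(1-x^(2k+1)),
the count is 159046

159046


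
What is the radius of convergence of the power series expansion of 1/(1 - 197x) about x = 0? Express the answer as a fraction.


Expanding 1/(1 - 197x) = sum_{k>=0} 197^k x^k, the series converges when |197x| < 1, i.e., |x| < 1/197.
So the radius of convergence is 1/197 = 1/197.

1/197


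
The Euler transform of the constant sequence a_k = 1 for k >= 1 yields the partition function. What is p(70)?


The Euler transform converts the sequence a_k = 1 into the number of integer partitions.
Using the recurrence or dynamic programming:
p(70) = 4087968

4087968


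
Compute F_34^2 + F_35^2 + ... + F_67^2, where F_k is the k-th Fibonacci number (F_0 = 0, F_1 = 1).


There is a standard identity sum_{k=0}^{N} F_k^2 = F_N * F_{N+1} (proved inductively from the telescoping relation F_k^2 = F_k F_{k+1} - F_{k-1} F_k). Then
sum_{k=34}^{67} F_k^2 = F_67 F_68 - F_33 F_34.
Computing: F_67 = 44945570212853, F_68 = 72723460248141, F_33 = 3524578, F_34 = 5702887.
Sum = 44945570212853 * 72723460248141 - 3524578 * 5702887 = 3268597388704425269297499587.

3268597388704425269297499587


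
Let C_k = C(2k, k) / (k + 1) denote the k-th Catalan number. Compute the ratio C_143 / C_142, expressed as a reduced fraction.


Using C_k = (2k)! / (k! (k+1)!), the ratio C_{k+1}/C_k simplifies to
C_{k+1}/C_k = [(2k+2)! / ((k+1)! (k+2)!)] * [k! (k+1)! / (2k)!]
 = (2k+2)(2k+1) / ((k+1)(k+2)) = 2(2k+1) / (k+2).
For k = 142: 2(2*142 + 1) / (142 + 2) = 570/144 = 95/24.

95/24


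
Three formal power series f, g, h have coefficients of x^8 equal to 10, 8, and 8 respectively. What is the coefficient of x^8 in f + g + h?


Series addition is componentwise:
10 + 8 + 8
= 26

26


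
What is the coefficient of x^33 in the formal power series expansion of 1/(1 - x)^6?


The negative binomial / multiset identity is
1/(1 - x)^r = sum_{k>=0} C(k + r - 1, r - 1) x^k.
Here r = 6 and k = 33, so the coefficient is
C(33 + 5, 5) = C(38, 5)
= 501942

501942


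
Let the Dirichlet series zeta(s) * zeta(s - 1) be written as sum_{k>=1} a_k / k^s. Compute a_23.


Convolution gives a_k = sum_{d | k} d * 1 = sum_{d | k} d = sigma(k), the sum of positive divisors of k.
For k = 23, the divisors are 1, 23, so
sigma(23) = 1 + 23 = 24.

24


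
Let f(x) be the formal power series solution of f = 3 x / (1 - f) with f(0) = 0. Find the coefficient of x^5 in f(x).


Apply Lagrange inversion: f = 3 x * phi(f) with phi(t) = 1/(1 - t), so
[x^n] f = 3^n * (1/n) [t^(n-1)] phi(t)^n = 3^n * (1/n) [t^(n-1)] (1 - t)^(-n) = 3^n * (1/n) C(2n - 2, n - 1) = 3^n * C_{n-1}.
For n = 5: C_4 = C(8, 4) / 5 = 70/5 = 14.
With the 3^5 = 243 factor, the coefficient is 243 * 14 = 3402.

3402


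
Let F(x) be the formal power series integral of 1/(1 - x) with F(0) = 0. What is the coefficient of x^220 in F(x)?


1/(1 - x) = sum_{k>=0} x^k. Integrating termwise and using F(0) = 0 gives
F(x) = sum_{k>=0} x^(k+1) / (k+1) = sum_{m>=1} x^m / m = -ln(1 - x).
So the coefficient of x^220 is 1/220 = 1/220.

1/220


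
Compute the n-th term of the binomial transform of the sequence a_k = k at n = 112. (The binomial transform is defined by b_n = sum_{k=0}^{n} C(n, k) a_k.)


With a_k = k, b_n = sum_{k=0}^{n} C(n, k) k. Using k * C(n, k) = n * C(n-1, k-1) gives b_n = n * sum_{k>=1} C(n-1, k-1) = n * 2^(n-1).
For n = 112: 112 * 2^111 = 112 * 2596148429267413814265248164610048 = 290768624077950347197707794436325376.

290768624077950347197707794436325376


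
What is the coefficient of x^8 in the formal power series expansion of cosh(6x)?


The Maclaurin series is cosh(t) = sum_{m>=0} t^(2m) / (2m)!, so substituting t = 6x, only even powers of x are nonzero, with coefficient of x^(2m) equal to 6^(2m) / (2m)!.
For x^8 the coefficient is 6^8/8! = 1679616/40320 = 1458/35.

1458/35


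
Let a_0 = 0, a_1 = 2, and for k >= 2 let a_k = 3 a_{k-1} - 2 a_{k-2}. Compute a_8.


Iterating the recurrence forward:
a_0 = 0
a_1 = 2
a_2 = 3*2 - 2*0 = 6
a_3 = 3*6 - 2*2 = 14
a_4 = 3*14 - 2*6 = 30
a_5 = 3*30 - 2*14 = 62
a_6 = 3*62 - 2*30 = 126
a_7 = 3*126 - 2*62 = 254
a_8 = 3*254 - 2*126 = 510
So a_8 = 510.

510


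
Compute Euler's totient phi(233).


phi(n) counts integers in [1, n] coprime to n. Using the multiplicative formula phi(n) = n * prod_{p | n} (1 - 1/p):
233 = 233, so
phi(233) = 233 * (1 - 1/233) = 232.

232


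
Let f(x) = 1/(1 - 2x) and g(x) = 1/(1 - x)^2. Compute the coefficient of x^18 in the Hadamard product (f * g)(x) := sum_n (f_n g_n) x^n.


f has coefficients f_k = 2^k. For g = 1/(1 - x)^2 the coefficient is g_k = C(k + 1, 1) = k + 1. The Hadamard coefficient is (f * g)_k = 2^k * (k + 1).
For k = 18: 2^18 * 19 = 262144 * 19 = 4980736.

4980736


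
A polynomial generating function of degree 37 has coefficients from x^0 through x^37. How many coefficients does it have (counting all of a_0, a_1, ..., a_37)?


A polynomial of degree 37 takes the form a_0 + a_1 x + ... + a_37 x^37.
The number of coefficients is 37 + 1 = 38.

38


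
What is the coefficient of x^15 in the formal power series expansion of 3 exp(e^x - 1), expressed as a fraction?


exp(e^x - 1) is the exponential generating function for the Bell numbers Bell_k: exp(e^x - 1) = sum_{k>=0} Bell_k x^k / k!.
So the coefficient of x^15 in 3 exp(e^x - 1) is 3 Bell_15 / 15!.
Computing: Bell_15 = 1382958545 and 15! = 1307674368000, giving
3 * 1382958545/1307674368000 = 276591709/87178291200.

276591709/87178291200


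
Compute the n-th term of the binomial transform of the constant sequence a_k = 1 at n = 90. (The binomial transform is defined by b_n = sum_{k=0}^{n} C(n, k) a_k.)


With a_k = 1 for all k, b_n = sum_{k=0}^{n} C(n, k) = 2^n by the binomial theorem.
For n = 90: 2^90 = 1237940039285380274899124224.

1237940039285380274899124224


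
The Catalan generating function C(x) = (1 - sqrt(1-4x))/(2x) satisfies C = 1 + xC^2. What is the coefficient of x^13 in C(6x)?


Substituting x -> 6x scales the n-th coefficient by 6^n, so [x^13] C(6x) = 6^13 * C_13.
C_13 = C(2*13, 13)/(14) = 10400600/14 = 742900.
So 6^13 * 742900 = 13060694016 * 742900 = 9702789584486400.

9702789584486400


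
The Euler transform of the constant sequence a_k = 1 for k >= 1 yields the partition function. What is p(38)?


The Euler transform converts the sequence a_k = 1 into the number of integer partitions.
Using the recurrence or dynamic programming:
p(38) = 26015

26015


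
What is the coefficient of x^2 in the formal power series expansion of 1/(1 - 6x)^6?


The general identity 1/(1 - c x)^r = sum_{k>=0} c^k C(k + r - 1, r - 1) x^k follows by substituting y = c x into 1/(1 - y)^r = sum_{k>=0} C(k + r - 1, r - 1) y^k.
For c = 6, r = 6, k = 2:
6^2 * C(7, 5) = 36 * 21 = 756.

756
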